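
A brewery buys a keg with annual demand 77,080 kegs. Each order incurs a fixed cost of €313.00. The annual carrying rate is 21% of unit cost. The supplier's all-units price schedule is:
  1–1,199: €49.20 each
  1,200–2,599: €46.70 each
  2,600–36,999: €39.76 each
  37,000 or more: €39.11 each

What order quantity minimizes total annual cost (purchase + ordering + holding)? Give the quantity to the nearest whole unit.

Q* ≈ 2,600 kegs

Holding cost per unit per year at price C is H = 0.21·C.
Evaluate total cost at each tier's feasible EOQ or, if the EOQ is below the tier, at the tier's minimum quantity.
Tier 1 (€49.20): EOQ = 2161.1 exceeds tier's upper bound 1199, so this tier is dominated.
EOQ at €46.70 = 2218.1 (feasible in tier 2): TC = 77,080×€46.70 + (77,080/2218.1)×313 + (2218.1/2)×0.21×€46.70 = €3,621,389.35.
EOQ at €39.76 = 2403.9 < 2600, so use break Q=2600: TC = 77,080×€39.76 + (77,080/2600.0)×313 + (2600.0/2)×0.21×€39.76 = €3,084,834.53.
EOQ at €39.11 = 2423.8 < 37000, so use break Q=37000: TC = 77,080×€39.11 + (77,080/37000.0)×313 + (37000.0/2)×0.21×€39.11 = €3,167,193.21.
Lowest total cost is €3,084,834.53 at Q = 2600.0.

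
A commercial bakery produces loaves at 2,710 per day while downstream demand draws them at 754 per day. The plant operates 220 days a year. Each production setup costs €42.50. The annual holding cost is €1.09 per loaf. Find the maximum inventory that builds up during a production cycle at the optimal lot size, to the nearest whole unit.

I_max ≈ 3,056 loaves

Annual demand D = 754 × 220 = 165,880.
Production build-up factor (1 − d/p) = 1 − 754/2,710 = 0.7218.
Q* = √(2DS / (H(1 − d/p))) = √(2 × 165,880 × 42.5 / (1.09 × 0.7218)).
= √(14,099,800 / 0.7867) ≈ 4233.440.
Maximum inventory = Q*(1 − d/p) = 4233.440 × 0.7218 ≈ 3055.575.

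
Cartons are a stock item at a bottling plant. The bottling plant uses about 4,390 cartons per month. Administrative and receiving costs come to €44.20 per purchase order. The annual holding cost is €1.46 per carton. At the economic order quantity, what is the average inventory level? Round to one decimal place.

Average inventory ≈ 893.0 cartons

Annual demand D = 4,390 × 12 = 52,680.
The optimal lot size = √(2DS/H) = √(2 × 52,680 × 44.2 / 1.46) ≈ 1785.96.
Average inventory = Q*/2 ≈ 1785.96 / 2 = 892.982.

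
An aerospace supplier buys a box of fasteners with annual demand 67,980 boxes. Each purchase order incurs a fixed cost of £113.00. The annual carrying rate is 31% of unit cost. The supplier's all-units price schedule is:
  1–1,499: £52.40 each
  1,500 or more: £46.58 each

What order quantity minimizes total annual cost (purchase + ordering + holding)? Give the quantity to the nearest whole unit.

Holding cost per unit per year at price C is H = 0.31·C.
Candidates are each tier's EOQ (if it falls in that tier) and each price-break quantity.
EOQ at £52.40 = 972.5 (feasible in tier 1): TC = 67,980×£52.40 + (67,980/972.5)×113 + (972.5/2)×0.31×£52.40 = £3,577,949.61.
EOQ at £46.58 = 1031.5 < 1500, so use break Q=1500: TC = 67,980×£46.58 + (67,980/1500.0)×113 + (1500.0/2)×0.31×£46.58 = £3,182,459.41.
Lowest total cost is £3,182,459.41 at Q = 1500.0.

Q* ≈ 1,500 boxes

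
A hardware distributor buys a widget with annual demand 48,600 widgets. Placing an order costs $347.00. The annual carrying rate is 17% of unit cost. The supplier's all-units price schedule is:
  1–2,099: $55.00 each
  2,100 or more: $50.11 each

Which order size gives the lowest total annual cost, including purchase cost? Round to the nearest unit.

Q* ≈ 2,100 widgets

Holding cost per unit per year at price C is H = 0.17·C.
Evaluate total cost at each tier's feasible EOQ or, if the EOQ is below the tier, at the tier's minimum quantity.
EOQ at $55.00 = 1899.3 (feasible in tier 1): TC = 48,600×$55.00 + (48,600/1899.3)×347 + (1899.3/2)×0.17×$55.00 = $2,690,758.39.
EOQ at $50.11 = 1989.8 < 2100, so use break Q=2100: TC = 48,600×$50.11 + (48,600/2100.0)×347 + (2100.0/2)×0.17×$50.11 = $2,452,321.21.
Lowest total cost is $2,452,321.21 at Q = 2100.0.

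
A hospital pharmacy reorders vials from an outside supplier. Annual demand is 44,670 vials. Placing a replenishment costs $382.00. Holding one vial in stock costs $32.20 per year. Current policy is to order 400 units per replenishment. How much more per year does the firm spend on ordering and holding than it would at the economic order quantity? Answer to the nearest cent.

Extra cost ≈ $15,949.92 per year

EOQ = √(2DS/H) = √(2 × 44,670 × 382 / 32.2) ≈ 1029.50.
Cost at Q* = (D/Q*)S + (Q*/2)H = √(2DSH) ≈ $33,149.93.
Cost at Q = 400: (44,670/400)×382 + (400/2)×32.2 = $42,659.85 + $6,440.00 = $49,099.85.
Excess = $49,099.85 − $33,149.93 = $15,949.92.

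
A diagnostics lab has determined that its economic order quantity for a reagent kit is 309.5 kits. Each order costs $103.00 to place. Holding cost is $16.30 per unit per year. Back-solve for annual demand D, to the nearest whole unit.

The basic EOQ model gives Q* = √(2DS/H); rearrange for the unknown.
From Q* = √(2DS/H): D = Q*²H / (2S) = 309.5² × 16.3 / (2 × 103) = 7579.520.

D ≈ 7,580 kits per year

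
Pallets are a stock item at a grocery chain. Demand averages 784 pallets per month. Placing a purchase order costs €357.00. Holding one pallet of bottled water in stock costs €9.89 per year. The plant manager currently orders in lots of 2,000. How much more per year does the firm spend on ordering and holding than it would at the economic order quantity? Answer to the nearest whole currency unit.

Annual demand D = 784 × 12 = 9,408.
EOQ = √(2DS/H) = √(2 × 9,408 × 357 / 9.89) ≈ 824.14.
Cost at Q* = (D/Q*)S + (Q*/2)H = √(2DSH) ≈ €8,150.72.
Cost at Q = 2,000: (9,408/2,000)×357 + (2,000/2)×9.89 = €1,679.33 + €9,890.00 = €11,569.33.
Excess = €11,569.33 − €8,150.72 = €3,418.61.

Extra cost ≈ €3,419 per year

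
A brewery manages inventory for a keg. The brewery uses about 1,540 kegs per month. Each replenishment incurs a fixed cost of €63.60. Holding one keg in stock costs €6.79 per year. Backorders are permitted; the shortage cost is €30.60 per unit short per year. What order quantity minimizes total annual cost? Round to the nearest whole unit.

Annual demand D = 1,540 × 12 = 18,480.
With planned backorders, Q* = √(2DS/H) · √((H+B)/B).
√(2DS/H) = √(2 × 18,480 × 63.6 / 6.79) = 588.382.
√((H+B)/B) = √((6.79+30.6)/30.6) = 1.1054.
Q* ≈ 650.394.

Q* ≈ 650 kegs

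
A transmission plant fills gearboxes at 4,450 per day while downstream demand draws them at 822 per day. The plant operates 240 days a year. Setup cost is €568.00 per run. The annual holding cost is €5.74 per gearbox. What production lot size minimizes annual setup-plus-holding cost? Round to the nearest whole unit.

Annual demand D = 822 × 240 = 197,280.
Production build-up factor (1 − d/p) = 1 − 822/4,450 = 0.8153.
Q* = √(2DS / (H(1 − d/p))) = √(2 × 197,280 × 568 / (5.74 × 0.8153)).
= √(224,110,080 / 4.6797) ≈ 6920.239.

Q* ≈ 6,920 gearboxes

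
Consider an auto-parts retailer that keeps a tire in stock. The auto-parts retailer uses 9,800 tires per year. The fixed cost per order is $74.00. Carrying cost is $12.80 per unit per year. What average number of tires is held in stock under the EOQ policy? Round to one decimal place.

Q* = √(2DS/H) = √(2 × 9,800 × 74 / 12.8) ≈ 336.62.
Average inventory = Q*/2 ≈ 336.62 / 2 = 168.310.

Average inventory ≈ 168.3 tires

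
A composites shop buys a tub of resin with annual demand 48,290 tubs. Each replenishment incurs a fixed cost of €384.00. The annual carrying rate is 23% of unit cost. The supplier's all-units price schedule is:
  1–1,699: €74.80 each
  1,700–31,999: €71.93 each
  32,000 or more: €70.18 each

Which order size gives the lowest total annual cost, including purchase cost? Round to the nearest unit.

Q* ≈ 1,700 tubs

Holding cost per unit per year at price C is H = 0.23·C.
Evaluate total cost at each tier's feasible EOQ or, if the EOQ is below the tier, at the tier's minimum quantity.
EOQ at €74.80 = 1468.2 (feasible in tier 1): TC = 48,290×€74.80 + (48,290/1468.2)×384 + (1468.2/2)×0.23×€74.80 = €3,637,351.45.
EOQ at €71.93 = 1497.2 < 1700, so use break Q=1700: TC = 48,290×€71.93 + (48,290/1700.0)×384 + (1700.0/2)×0.23×€71.93 = €3,498,469.87.
EOQ at €70.18 = 1515.8 < 32000, so use break Q=32000: TC = 48,290×€70.18 + (48,290/32000.0)×384 + (32000.0/2)×0.23×€70.18 = €3,647,834.08.
Lowest total cost is €3,498,469.87 at Q = 1700.0.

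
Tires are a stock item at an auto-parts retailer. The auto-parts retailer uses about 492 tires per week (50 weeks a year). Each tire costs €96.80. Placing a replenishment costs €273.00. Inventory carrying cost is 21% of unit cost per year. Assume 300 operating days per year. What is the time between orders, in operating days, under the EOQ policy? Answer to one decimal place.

Annual demand D = 492 × 50 = 24,600.
Holding cost H = 0.21 × €96.80 = €20.3280 per unit per year.
The optimal lot size = √(2DS/H) = √(2 × 24,600 × 273 / 20.328) ≈ 812.86.
Cycle time = Q*/D × 300 = 812.86 / 24,600 × 300 ≈ 9.913 days.

T ≈ 9.9 days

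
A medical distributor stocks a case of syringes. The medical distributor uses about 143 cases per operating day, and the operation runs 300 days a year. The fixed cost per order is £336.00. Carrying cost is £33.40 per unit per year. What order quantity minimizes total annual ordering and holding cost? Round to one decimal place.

Annual demand D = 143 × 300 = 42,900.
EOQ = √(2DS / H) = √(2 × 42,900 × 336 / 33.4).
= √(28,828,800 / 33.4) = √863,137.7246 ≈ 929.052.

Q* ≈ 929.1 cases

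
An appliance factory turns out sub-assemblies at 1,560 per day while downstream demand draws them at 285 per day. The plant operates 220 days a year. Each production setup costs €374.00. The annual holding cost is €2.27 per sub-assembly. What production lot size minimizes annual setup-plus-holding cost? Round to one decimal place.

Q* ≈ 5,027.8 sub-assemblies

Annual demand D = 285 × 220 = 62,700.
Production build-up factor (1 − d/p) = 1 − 285/1,560 = 0.8173.
Q* = √(2DS / (H(1 − d/p))) = √(2 × 62,700 × 374 / (2.27 × 0.8173)).
= √(46,899,600 / 1.8553) ≈ 5027.810.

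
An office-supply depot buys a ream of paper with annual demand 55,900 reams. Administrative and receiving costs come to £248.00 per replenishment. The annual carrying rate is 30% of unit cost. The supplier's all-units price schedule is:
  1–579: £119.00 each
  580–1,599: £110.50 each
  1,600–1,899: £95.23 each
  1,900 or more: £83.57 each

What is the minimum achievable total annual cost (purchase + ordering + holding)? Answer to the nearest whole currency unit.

TC* ≈ £4,702,677

Holding cost per unit per year at price C is H = 0.30·C.
Evaluate total cost at each tier's feasible EOQ or, if the EOQ is below the tier, at the tier's minimum quantity.
Tier 1 (£119.00): EOQ = 881.3 exceeds tier's upper bound 579, so this tier is dominated.
EOQ at £110.50 = 914.5 (feasible in tier 2): TC = 55,900×£110.50 + (55,900/914.5)×248 + (914.5/2)×0.30×£110.50 = £6,207,267.16.
EOQ at £95.23 = 985.1 < 1600, so use break Q=1600: TC = 55,900×£95.23 + (55,900/1600.0)×248 + (1600.0/2)×0.30×£95.23 = £5,354,876.70.
EOQ at £83.57 = 1051.6 < 1900, so use break Q=1900: TC = 55,900×£83.57 + (55,900/1900.0)×248 + (1900.0/2)×0.30×£83.57 = £4,702,676.87.
Lowest total cost among the candidates is at Q = 1900.0.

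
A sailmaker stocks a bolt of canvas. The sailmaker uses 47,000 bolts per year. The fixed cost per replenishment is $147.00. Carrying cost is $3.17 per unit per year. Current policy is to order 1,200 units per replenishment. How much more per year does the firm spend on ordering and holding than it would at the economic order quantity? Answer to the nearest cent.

EOQ = √(2DS/H) = √(2 × 47,000 × 147 / 3.17) ≈ 2087.82.
Cost at Q* = (D/Q*)S + (Q*/2)H = √(2DSH) ≈ $6,618.39.
Cost at Q = 1,200: (47,000/1,200)×147 + (1,200/2)×3.17 = $5,757.50 + $1,902.00 = $7,659.50.
Excess = $7,659.50 − $6,618.39 = $1,041.11.

Extra cost ≈ $1,041.11 per year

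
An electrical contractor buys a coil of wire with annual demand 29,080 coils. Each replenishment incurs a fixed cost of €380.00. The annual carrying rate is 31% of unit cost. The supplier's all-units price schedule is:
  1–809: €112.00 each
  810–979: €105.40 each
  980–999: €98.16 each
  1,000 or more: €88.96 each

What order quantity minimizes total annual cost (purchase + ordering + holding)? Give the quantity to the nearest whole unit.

Q* ≈ 1,000 coils

Holding cost per unit per year at price C is H = 0.31·C.
Candidates are each tier's EOQ (if it falls in that tier) and each price-break quantity.
EOQ at €112.00 = 797.8 (feasible in tier 1): TC = 29,080×€112.00 + (29,080/797.8)×380 + (797.8/2)×0.31×€112.00 = €3,284,660.90.
EOQ at €105.40 = 822.4 (feasible in tier 2): TC = 29,080×€105.40 + (29,080/822.4)×380 + (822.4/2)×0.31×€105.40 = €3,091,904.32.
EOQ at €98.16 = 852.2 < 980, so use break Q=980: TC = 29,080×€98.16 + (29,080/980.0)×380 + (980.0/2)×0.31×€98.16 = €2,880,679.22.
EOQ at €88.96 = 895.2 < 1000, so use break Q=1000: TC = 29,080×€88.96 + (29,080/1000.0)×380 + (1000.0/2)×0.31×€88.96 = €2,611,796.00.
Lowest total cost is €2,611,796.00 at Q = 1000.0.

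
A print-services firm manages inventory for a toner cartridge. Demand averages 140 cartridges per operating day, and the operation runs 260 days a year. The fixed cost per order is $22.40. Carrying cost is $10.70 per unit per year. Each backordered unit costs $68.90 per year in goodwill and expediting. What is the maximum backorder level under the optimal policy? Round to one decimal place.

Annual demand D = 140 × 260 = 36,400.
With planned backorders, Q* = √(2DS/H) · √((H+B)/B).
√(2DS/H) = √(2 × 36,400 × 22.4 / 10.7) = 390.389.
√((H+B)/B) = √((10.7+68.9)/68.9) = 1.0748.
Q* ≈ 419.609.
S* = Q* · H/(H+B) = 419.609 × 10.7/79.6 ≈ 56.405.

S* ≈ 56.4 cartridges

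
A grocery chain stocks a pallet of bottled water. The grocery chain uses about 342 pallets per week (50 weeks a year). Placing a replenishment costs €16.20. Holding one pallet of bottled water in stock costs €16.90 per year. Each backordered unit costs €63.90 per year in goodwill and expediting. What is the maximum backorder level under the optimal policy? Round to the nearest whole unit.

S* ≈ 43 pallets

Annual demand D = 342 × 50 = 17,100.
With planned backorders, Q* = √(2DS/H) · √((H+B)/B).
√(2DS/H) = √(2 × 17,100 × 16.2 / 16.9) = 181.062.
√((H+B)/B) = √((16.9+63.9)/63.9) = 1.1245.
Q* ≈ 203.602.
S* = Q* · H/(H+B) = 203.602 × 16.9/80.8 ≈ 42.585.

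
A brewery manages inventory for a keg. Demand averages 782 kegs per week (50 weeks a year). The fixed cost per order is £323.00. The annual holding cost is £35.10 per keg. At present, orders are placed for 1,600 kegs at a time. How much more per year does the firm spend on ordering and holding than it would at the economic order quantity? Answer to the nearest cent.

Extra cost ≈ £6,197.87 per year

Annual demand D = 782 × 50 = 39,100.
EOQ = √(2DS/H) = √(2 × 39,100 × 323 / 35.1) ≈ 848.30.
Cost at Q* = (D/Q*)S + (Q*/2)H = √(2DSH) ≈ £29,775.44.
Cost at Q = 1,600: (39,100/1,600)×323 + (1,600/2)×35.1 = £7,893.31 + £28,080.00 = £35,973.31.
Excess = £35,973.31 − £29,775.44 = £6,197.87.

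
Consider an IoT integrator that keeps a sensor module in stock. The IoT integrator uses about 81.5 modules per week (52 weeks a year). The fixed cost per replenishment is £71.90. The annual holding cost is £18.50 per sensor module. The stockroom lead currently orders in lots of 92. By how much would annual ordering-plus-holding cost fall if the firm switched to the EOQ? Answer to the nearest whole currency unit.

Annual demand D = 81.5 × 52 = 4,238.
EOQ = √(2DS/H) = √(2 × 4,238 × 71.9 / 18.5) ≈ 181.50.
Cost at Q* = (D/Q*)S + (Q*/2)H = √(2DSH) ≈ £3,357.73.
Cost at Q = 92: (4,238/92)×71.9 + (92/2)×18.5 = £3,312.09 + £851.00 = £4,163.09.
Excess = £4,163.09 − £3,357.73 = £805.36.

Extra cost ≈ £805 per year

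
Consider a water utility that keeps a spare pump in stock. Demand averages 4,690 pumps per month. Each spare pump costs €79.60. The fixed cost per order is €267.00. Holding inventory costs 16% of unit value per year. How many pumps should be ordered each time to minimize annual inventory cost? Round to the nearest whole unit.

Annual demand D = 4,690 × 12 = 56,280.
Holding cost H = 0.16 × €79.60 = €12.7360 per unit per year.
EOQ = √(2DS / H) = √(2 × 56,280 × 267 / 12.736).
= √(30,053,520 / 12.736) = √2,359,729.8995 ≈ 1536.141.

Q* ≈ 1,536 pumps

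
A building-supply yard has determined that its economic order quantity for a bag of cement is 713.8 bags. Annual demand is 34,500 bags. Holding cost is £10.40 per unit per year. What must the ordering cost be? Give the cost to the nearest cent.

Squaring Q* = √(2DS/H) gives Q*² = 2DS/H.
From Q* = √(2DS/H): S = Q*²H / (2D) = 713.8² × 10.4 / (2 × 34,500) = 76.7958.

S ≈ £76.80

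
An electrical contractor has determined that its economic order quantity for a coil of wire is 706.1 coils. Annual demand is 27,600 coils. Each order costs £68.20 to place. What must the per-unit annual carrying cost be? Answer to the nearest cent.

The basic EOQ model gives Q* = √(2DS/H); rearrange for the unknown.
From Q* = √(2DS/H): H = 2DS / Q*² = 2 × 27,600 × 68.2 / 706.1² = 7.5508.

H ≈ £7.55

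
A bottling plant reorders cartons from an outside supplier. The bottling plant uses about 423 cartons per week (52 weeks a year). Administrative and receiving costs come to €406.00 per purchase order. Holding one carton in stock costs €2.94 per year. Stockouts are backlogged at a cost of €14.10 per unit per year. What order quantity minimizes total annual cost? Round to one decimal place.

Annual demand D = 423 × 52 = 21,996.
With planned backorders, Q* = √(2DS/H) · √((H+B)/B).
√(2DS/H) = √(2 × 21,996 × 406 / 2.94) = 2464.769.
√((H+B)/B) = √((2.94+14.1)/14.1) = 1.0993.
Q* ≈ 2709.577.

Q* ≈ 2,709.6 cartons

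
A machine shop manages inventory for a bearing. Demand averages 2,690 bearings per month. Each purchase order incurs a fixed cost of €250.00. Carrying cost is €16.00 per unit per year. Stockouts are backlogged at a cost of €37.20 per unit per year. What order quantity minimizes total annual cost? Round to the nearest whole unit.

Annual demand D = 2,690 × 12 = 32,280.
With planned backorders, Q* = √(2DS/H) · √((H+B)/B).
√(2DS/H) = √(2 × 32,280 × 250 / 16) = 1004.365.
√((H+B)/B) = √((16+37.2)/37.2) = 1.1959.
Q* ≈ 1201.092.

Q* ≈ 1,201 bearings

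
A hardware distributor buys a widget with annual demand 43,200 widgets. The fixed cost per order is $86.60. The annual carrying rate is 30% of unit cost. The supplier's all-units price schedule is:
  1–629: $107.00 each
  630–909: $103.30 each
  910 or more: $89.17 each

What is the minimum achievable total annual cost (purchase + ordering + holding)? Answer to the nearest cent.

Holding cost per unit per year at price C is H = 0.30·C.
For each price level, check whether its EOQ is feasible; otherwise the best quantity at that price is the breakpoint.
EOQ at $107.00 = 482.8 (feasible in tier 1): TC = 43,200×$107.00 + (43,200/482.8)×86.6 + (482.8/2)×0.30×$107.00 = $4,637,897.74.
EOQ at $103.30 = 491.4 < 630, so use break Q=630: TC = 43,200×$103.30 + (43,200/630.0)×86.6 + (630.0/2)×0.30×$103.30 = $4,478,260.14.
EOQ at $89.17 = 528.9 < 910, so use break Q=910: TC = 43,200×$89.17 + (43,200/910.0)×86.6 + (910.0/2)×0.30×$89.17 = $3,868,426.83.
Lowest total cost among the candidates is at Q = 910.0.

TC* ≈ $3,868,426.83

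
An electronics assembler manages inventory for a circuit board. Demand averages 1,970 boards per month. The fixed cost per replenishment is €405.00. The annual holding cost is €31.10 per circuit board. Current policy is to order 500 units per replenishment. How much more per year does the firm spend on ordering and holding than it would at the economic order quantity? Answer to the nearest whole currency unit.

Annual demand D = 1,970 × 12 = 23,640.
EOQ = √(2DS/H) = √(2 × 23,640 × 405 / 31.1) ≈ 784.67.
Cost at Q* = (D/Q*)S + (Q*/2)H = √(2DSH) ≈ €24,403.18.
Cost at Q = 500: (23,640/500)×405 + (500/2)×31.1 = €19,148.40 + €7,775.00 = €26,923.40.
Excess = €26,923.40 − €24,403.18 = €2,520.22.

Extra cost ≈ €2,520 per year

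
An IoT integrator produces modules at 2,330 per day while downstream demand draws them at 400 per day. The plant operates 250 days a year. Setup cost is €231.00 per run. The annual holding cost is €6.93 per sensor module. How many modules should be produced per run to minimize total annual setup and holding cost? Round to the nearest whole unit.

Q* ≈ 2,837 modules

Annual demand D = 400 × 250 = 100,000.
Production build-up factor (1 − d/p) = 1 − 400/2,330 = 0.8283.
Q* = √(2DS / (H(1 − d/p))) = √(2 × 100,000 × 231 / (6.93 × 0.8283)).
= √(46,200,000 / 5.7403) ≈ 2836.963.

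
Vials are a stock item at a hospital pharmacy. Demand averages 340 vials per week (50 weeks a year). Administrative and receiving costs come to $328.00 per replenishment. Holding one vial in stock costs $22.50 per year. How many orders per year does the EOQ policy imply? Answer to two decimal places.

Annual demand D = 340 × 50 = 17,000.
The optimal lot size = √(2DS/H) = √(2 × 17,000 × 328 / 22.5) ≈ 704.02.
Orders per year = D / Q* = 17,000 / 704.02 ≈ 24.147.

N ≈ 24.15 orders per year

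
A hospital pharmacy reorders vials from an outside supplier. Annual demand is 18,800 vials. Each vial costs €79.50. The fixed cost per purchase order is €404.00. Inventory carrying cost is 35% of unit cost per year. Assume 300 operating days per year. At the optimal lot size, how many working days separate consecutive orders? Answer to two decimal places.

T ≈ 11.79 days

Holding cost H = 0.35 × €79.50 = €27.8250 per unit per year.
EOQ = √(2DS/H) = √(2 × 18,800 × 404 / 27.825) ≈ 738.87.
Cycle time = Q*/D × 300 = 738.87 / 18,800 × 300 ≈ 11.790 days.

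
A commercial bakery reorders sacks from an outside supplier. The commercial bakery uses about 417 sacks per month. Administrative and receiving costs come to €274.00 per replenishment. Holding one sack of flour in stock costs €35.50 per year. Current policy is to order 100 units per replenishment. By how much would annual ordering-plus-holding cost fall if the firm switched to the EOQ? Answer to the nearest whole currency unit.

Extra cost ≈ €5,619 per year

Annual demand D = 417 × 12 = 5,004.
EOQ = √(2DS/H) = √(2 × 5,004 × 274 / 35.5) ≈ 277.93.
Cost at Q* = (D/Q*)S + (Q*/2)H = √(2DSH) ≈ €9,866.50.
Cost at Q = 100: (5,004/100)×274 + (100/2)×35.5 = €13,710.96 + €1,775.00 = €15,485.96.
Excess = €15,485.96 − €9,866.50 = €5,619.46.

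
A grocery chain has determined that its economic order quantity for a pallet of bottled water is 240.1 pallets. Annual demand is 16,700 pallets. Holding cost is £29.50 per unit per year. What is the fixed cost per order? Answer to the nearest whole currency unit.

The basic EOQ model gives Q* = √(2DS/H); rearrange for the unknown.
From Q* = √(2DS/H): S = Q*²H / (2D) = 240.1² × 29.5 / (2 × 16,700) = 50.9167.

S ≈ £51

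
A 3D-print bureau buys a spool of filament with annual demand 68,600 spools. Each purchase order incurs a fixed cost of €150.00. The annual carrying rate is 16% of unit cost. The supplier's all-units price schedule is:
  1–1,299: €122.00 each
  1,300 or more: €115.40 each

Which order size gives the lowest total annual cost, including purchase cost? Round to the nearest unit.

Holding cost per unit per year at price C is H = 0.16·C.
Candidates are each tier's EOQ (if it falls in that tier) and each price-break quantity.
EOQ at €122.00 = 1026.8 (feasible in tier 1): TC = 68,600×€122.00 + (68,600/1026.8)×150 + (1026.8/2)×0.16×€122.00 = €8,389,242.99.
EOQ at €115.40 = 1055.7 < 1300, so use break Q=1300: TC = 68,600×€115.40 + (68,600/1300.0)×150 + (1300.0/2)×0.16×€115.40 = €7,936,356.98.
Lowest total cost is €7,936,356.98 at Q = 1300.0.

Q* ≈ 1,300 spools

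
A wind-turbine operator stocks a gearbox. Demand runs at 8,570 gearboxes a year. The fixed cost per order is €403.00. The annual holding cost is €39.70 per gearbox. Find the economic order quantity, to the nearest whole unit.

Q* ≈ 417 gearboxes

EOQ = √(2DS / H) = √(2 × 8,570 × 403 / 39.7).
= √(6,907,420 / 39.7) = √173,990.4282 ≈ 417.122.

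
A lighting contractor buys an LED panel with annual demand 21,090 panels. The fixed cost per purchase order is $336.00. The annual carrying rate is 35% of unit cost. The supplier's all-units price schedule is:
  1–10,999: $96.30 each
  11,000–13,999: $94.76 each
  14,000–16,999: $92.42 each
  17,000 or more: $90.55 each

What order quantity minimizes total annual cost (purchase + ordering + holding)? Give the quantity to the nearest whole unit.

Q* ≈ 648 panels

Holding cost per unit per year at price C is H = 0.35·C.
Evaluate total cost at each tier's feasible EOQ or, if the EOQ is below the tier, at the tier's minimum quantity.
EOQ at $96.30 = 648.4 (feasible in tier 1): TC = 21,090×$96.30 + (21,090/648.4)×336 + (648.4/2)×0.35×$96.30 = $2,052,822.97.
EOQ at $94.76 = 653.7 < 11000, so use break Q=11000: TC = 21,090×$94.76 + (21,090/11000.0)×336 + (11000.0/2)×0.35×$94.76 = $2,181,545.60.
EOQ at $92.42 = 661.9 < 14000, so use break Q=14000: TC = 21,090×$92.42 + (21,090/14000.0)×336 + (14000.0/2)×0.35×$92.42 = $2,176,072.96.
EOQ at $90.55 = 668.7 < 17000, so use break Q=17000: TC = 21,090×$90.55 + (21,090/17000.0)×336 + (17000.0/2)×0.35×$90.55 = $2,179,502.59.
Lowest total cost is $2,052,822.97 at Q = 648.4.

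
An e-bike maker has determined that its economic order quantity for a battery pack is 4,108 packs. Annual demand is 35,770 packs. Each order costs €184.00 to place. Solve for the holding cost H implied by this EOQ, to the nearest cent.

H ≈ €0.78

Squaring Q* = √(2DS/H) gives Q*² = 2DS/H.
From Q* = √(2DS/H): H = 2DS / Q*² = 2 × 35,770 × 184 / 4,108² = 0.7800.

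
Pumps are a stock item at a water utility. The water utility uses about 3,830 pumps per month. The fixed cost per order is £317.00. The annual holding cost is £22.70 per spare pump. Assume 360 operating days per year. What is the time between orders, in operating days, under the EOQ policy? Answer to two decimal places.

Annual demand D = 3,830 × 12 = 45,960.
The optimal lot size = √(2DS/H) = √(2 × 45,960 × 317 / 22.7) ≈ 1132.98.
Cycle time = Q*/D × 360 = 1132.98 / 45,960 × 360 ≈ 8.875 days.

T ≈ 8.87 days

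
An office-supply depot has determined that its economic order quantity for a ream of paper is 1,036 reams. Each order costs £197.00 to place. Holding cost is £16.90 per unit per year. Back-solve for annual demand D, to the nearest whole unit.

D ≈ 46,037 reams per year

Invert the EOQ relation Q*² = 2DS/H.
From Q* = √(2DS/H): D = Q*²H / (2S) = 1,036² × 16.9 / (2 × 197) = 46037.316.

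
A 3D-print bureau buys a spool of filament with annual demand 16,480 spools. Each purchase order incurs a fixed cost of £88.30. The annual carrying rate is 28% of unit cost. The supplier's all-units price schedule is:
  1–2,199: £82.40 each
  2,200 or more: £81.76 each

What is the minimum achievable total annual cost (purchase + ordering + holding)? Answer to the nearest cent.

TC* ≈ £1,366,146.39

Holding cost per unit per year at price C is H = 0.28·C.
Evaluate total cost at each tier's feasible EOQ or, if the EOQ is below the tier, at the tier's minimum quantity.
EOQ at £82.40 = 355.2 (feasible in tier 1): TC = 16,480×£82.40 + (16,480/355.2)×88.3 + (355.2/2)×0.28×£82.40 = £1,366,146.39.
EOQ at £81.76 = 356.6 < 2200, so use break Q=2200: TC = 16,480×£81.76 + (16,480/2200.0)×88.3 + (2200.0/2)×0.28×£81.76 = £1,373,248.33.
Lowest total cost among the candidates is at Q = 355.2.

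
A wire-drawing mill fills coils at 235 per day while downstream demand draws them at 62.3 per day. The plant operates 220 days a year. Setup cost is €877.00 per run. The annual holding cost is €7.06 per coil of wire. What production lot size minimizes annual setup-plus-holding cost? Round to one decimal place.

Annual demand D = 62.3 × 220 = 13,706.
Production build-up factor (1 − d/p) = 1 − 62.3/235 = 0.7349.
Q* = √(2DS / (H(1 − d/p))) = √(2 × 13,706 × 877 / (7.06 × 0.7349)).
= √(24,040,324 / 5.1883) ≈ 2152.562.

Q* ≈ 2,152.6 coils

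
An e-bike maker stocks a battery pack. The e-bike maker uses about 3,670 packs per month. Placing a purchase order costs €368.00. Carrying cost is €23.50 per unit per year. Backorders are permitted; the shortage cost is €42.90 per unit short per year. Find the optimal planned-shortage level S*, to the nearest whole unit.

Annual demand D = 3,670 × 12 = 44,040.
With planned backorders, Q* = √(2DS/H) · √((H+B)/B).
√(2DS/H) = √(2 × 44,040 × 368 / 23.5) = 1174.434.
√((H+B)/B) = √((23.5+42.9)/42.9) = 1.2441.
Q* ≈ 1461.114.
S* = Q* · H/(H+B) = 1461.114 × 23.5/66.4 ≈ 517.111.

S* ≈ 517 packs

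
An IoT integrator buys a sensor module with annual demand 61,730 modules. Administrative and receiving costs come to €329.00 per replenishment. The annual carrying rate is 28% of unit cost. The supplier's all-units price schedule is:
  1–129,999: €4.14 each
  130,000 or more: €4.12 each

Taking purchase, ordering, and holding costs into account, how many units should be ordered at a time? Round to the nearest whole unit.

Holding cost per unit per year at price C is H = 0.28·C.
Evaluate total cost at each tier's feasible EOQ or, if the EOQ is below the tier, at the tier's minimum quantity.
EOQ at €4.14 = 5919.5 (feasible in tier 1): TC = 61,730×€4.14 + (61,730/5919.5)×329 + (5919.5/2)×0.28×€4.14 = €262,424.04.
EOQ at €4.12 = 5933.8 < 130000, so use break Q=130000: TC = 61,730×€4.12 + (61,730/130000.0)×329 + (130000.0/2)×0.28×€4.12 = €329,467.82.
Lowest total cost is €262,424.04 at Q = 5919.5.

Q* ≈ 5,919 modules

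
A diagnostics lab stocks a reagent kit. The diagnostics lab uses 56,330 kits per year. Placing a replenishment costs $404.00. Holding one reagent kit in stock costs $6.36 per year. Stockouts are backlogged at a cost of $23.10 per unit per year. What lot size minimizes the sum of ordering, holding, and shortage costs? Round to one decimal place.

Q* ≈ 3,021.0 kits

With planned backorders, Q* = √(2DS/H) · √((H+B)/B).
√(2DS/H) = √(2 × 56,330 × 404 / 6.36) = 2675.143.
√((H+B)/B) = √((6.36+23.1)/23.1) = 1.1293.
Q* ≈ 3021.046.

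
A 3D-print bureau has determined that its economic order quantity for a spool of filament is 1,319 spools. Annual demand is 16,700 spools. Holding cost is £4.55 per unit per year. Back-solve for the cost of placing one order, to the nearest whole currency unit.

S ≈ £237

The basic EOQ model gives Q* = √(2DS/H); rearrange for the unknown.
From Q* = √(2DS/H): S = Q*²H / (2D) = 1,319² × 4.55 / (2 × 16,700) = 237.0034.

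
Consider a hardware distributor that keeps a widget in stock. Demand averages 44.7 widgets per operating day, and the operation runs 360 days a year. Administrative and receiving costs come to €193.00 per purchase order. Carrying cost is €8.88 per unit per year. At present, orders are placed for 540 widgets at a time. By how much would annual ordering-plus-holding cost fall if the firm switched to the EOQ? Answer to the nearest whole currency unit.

Annual demand D = 44.7 × 360 = 16,092.
EOQ = √(2DS/H) = √(2 × 16,092 × 193 / 8.88) ≈ 836.36.
Cost at Q* = (D/Q*)S + (Q*/2)H = √(2DSH) ≈ €7,426.86.
Cost at Q = 540: (16,092/540)×193 + (540/2)×8.88 = €5,751.40 + €2,397.60 = €8,149.00.
Excess = €8,149.00 − €7,426.86 = €722.14.

Extra cost ≈ €722 per year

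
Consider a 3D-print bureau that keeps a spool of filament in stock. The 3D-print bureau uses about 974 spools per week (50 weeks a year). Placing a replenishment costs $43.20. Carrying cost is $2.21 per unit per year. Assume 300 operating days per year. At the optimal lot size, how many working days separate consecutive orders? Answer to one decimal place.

T ≈ 8.5 days

Annual demand D = 974 × 50 = 48,700.
The optimal lot size = √(2DS/H) = √(2 × 48,700 × 43.2 / 2.21) ≈ 1379.83.
Cycle time = Q*/D × 300 = 1379.83 / 48,700 × 300 ≈ 8.500 days.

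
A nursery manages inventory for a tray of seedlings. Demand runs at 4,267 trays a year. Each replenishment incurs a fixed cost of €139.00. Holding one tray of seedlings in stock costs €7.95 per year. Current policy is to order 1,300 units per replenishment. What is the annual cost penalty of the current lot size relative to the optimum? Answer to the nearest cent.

Extra cost ≈ €2,552.83 per year

EOQ = √(2DS/H) = √(2 × 4,267 × 139 / 7.95) ≈ 386.28.
Cost at Q* = (D/Q*)S + (Q*/2)H = √(2DSH) ≈ €3,070.91.
Cost at Q = 1,300: (4,267/1,300)×139 + (1,300/2)×7.95 = €456.24 + €5,167.50 = €5,623.74.
Excess = €5,623.74 − €3,070.91 = €2,552.83.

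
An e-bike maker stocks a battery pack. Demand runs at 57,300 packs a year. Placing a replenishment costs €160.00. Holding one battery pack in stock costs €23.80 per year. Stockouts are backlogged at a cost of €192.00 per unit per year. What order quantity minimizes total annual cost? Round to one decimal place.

With planned backorders, Q* = √(2DS/H) · √((H+B)/B).
√(2DS/H) = √(2 × 57,300 × 160 / 23.8) = 877.736.
√((H+B)/B) = √((23.8+192)/192) = 1.0602.
Q* ≈ 930.548.

Q* ≈ 930.5 packs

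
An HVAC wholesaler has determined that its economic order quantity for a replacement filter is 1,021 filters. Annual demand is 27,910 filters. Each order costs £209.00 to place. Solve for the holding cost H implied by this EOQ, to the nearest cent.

Invert the EOQ relation Q*² = 2DS/H.
From Q* = √(2DS/H): H = 2DS / Q*² = 2 × 27,910 × 209 / 1,021² = 11.1914.

H ≈ £11.19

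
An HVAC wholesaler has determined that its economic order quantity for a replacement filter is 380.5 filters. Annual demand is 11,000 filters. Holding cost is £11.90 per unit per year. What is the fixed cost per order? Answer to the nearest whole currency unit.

S ≈ £78

Squaring Q* = √(2DS/H) gives Q*² = 2DS/H.
From Q* = √(2DS/H): S = Q*²H / (2D) = 380.5² × 11.9 / (2 × 11,000) = 78.3130.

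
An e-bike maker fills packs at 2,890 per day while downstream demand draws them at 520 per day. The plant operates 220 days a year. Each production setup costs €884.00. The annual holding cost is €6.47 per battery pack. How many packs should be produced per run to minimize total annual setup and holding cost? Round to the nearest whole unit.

Annual demand D = 520 × 220 = 114,400.
Production build-up factor (1 − d/p) = 1 − 520/2,890 = 0.8201.
Q* = √(2DS / (H(1 − d/p))) = √(2 × 114,400 × 884 / (6.47 × 0.8201)).
= √(202,259,200 / 5.3058) ≈ 6174.144.

Q* ≈ 6,174 packs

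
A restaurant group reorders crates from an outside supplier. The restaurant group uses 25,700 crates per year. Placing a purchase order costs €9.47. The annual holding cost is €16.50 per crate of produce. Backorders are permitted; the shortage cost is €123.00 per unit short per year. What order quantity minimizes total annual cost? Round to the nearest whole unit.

Q* ≈ 183 crates

With planned backorders, Q* = √(2DS/H) · √((H+B)/B).
√(2DS/H) = √(2 × 25,700 × 9.47 / 16.5) = 171.757.
√((H+B)/B) = √((16.5+123)/123) = 1.0650.
Q* ≈ 182.915.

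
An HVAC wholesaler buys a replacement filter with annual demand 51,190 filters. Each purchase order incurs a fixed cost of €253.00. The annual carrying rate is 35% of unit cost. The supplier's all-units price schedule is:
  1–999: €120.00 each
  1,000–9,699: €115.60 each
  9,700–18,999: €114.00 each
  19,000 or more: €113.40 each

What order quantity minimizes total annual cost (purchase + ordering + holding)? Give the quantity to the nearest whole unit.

Q* ≈ 1,000 filters

Holding cost per unit per year at price C is H = 0.35·C.
For each price level, check whether its EOQ is feasible; otherwise the best quantity at that price is the breakpoint.
EOQ at €120.00 = 785.3 (feasible in tier 1): TC = 51,190×€120.00 + (51,190/785.3)×253 + (785.3/2)×0.35×€120.00 = €6,175,783.18.
EOQ at €115.60 = 800.1 < 1000, so use break Q=1000: TC = 51,190×€115.60 + (51,190/1000.0)×253 + (1000.0/2)×0.35×€115.60 = €5,950,745.07.
EOQ at €114.00 = 805.7 < 9700, so use break Q=9700: TC = 51,190×€114.00 + (51,190/9700.0)×253 + (9700.0/2)×0.35×€114.00 = €6,030,510.16.
EOQ at €113.40 = 807.8 < 19000, so use break Q=19000: TC = 51,190×€113.40 + (51,190/19000.0)×253 + (19000.0/2)×0.35×€113.40 = €6,182,682.64.
Lowest total cost is €5,950,745.07 at Q = 1000.0.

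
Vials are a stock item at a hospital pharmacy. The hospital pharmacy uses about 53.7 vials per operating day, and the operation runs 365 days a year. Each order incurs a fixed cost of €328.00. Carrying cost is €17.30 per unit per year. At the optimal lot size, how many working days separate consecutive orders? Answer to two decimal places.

Annual demand D = 53.7 × 365 = 19,600.5.
EOQ = √(2DS/H) = √(2 × 19,600.5 × 328 / 17.3) ≈ 862.11.
Cycle time = Q*/D × 365 = 862.11 / 19,600.5 × 365 ≈ 16.054 days.

T ≈ 16.05 days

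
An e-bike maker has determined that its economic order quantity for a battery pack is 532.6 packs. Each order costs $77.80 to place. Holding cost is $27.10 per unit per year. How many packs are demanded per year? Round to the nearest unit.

Squaring Q* = √(2DS/H) gives Q*² = 2DS/H.
From Q* = √(2DS/H): D = Q*²H / (2S) = 532.6² × 27.1 / (2 × 77.8) = 49403.990.

D ≈ 49,404 packs per year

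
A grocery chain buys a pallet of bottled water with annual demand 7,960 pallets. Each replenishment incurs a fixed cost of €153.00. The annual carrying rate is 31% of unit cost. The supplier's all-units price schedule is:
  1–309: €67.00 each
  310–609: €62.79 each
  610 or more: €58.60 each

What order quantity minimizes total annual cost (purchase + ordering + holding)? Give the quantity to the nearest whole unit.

Holding cost per unit per year at price C is H = 0.31·C.
For each price level, check whether its EOQ is feasible; otherwise the best quantity at that price is the breakpoint.
Tier 1 (€67.00): EOQ = 342.5 exceeds tier's upper bound 309, so this tier is dominated.
EOQ at €62.79 = 353.7 (feasible in tier 2): TC = 7,960×€62.79 + (7,960/353.7)×153 + (353.7/2)×0.31×€62.79 = €506,694.02.
EOQ at €58.60 = 366.2 < 610, so use break Q=610: TC = 7,960×€58.60 + (7,960/610.0)×153 + (610.0/2)×0.31×€58.60 = €473,993.15.
Lowest total cost is €473,993.15 at Q = 610.0.

Q* ≈ 610 pallets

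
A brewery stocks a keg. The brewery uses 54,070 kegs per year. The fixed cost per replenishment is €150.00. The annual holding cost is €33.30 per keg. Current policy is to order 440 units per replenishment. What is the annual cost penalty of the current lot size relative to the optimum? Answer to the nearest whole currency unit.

EOQ = √(2DS/H) = √(2 × 54,070 × 150 / 33.3) ≈ 697.94.
Cost at Q* = (D/Q*)S + (Q*/2)H = √(2DSH) ≈ €23,241.33.
Cost at Q = 440: (54,070/440)×150 + (440/2)×33.3 = €18,432.95 + €7,326.00 = €25,758.95.
Excess = €25,758.95 − €23,241.33 = €2,517.63.

Extra cost ≈ €2,518 per year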